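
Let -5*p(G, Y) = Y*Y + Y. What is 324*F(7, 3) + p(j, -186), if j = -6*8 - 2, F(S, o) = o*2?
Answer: -4938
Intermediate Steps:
F(S, o) = 2*o
j = -50 (j = -48 - 2 = -50)
p(G, Y) = -Y/5 - Y**2/5 (p(G, Y) = -(Y*Y + Y)/5 = -(Y**2 + Y)/5 = -(Y + Y**2)/5 = -Y/5 - Y**2/5)
324*F(7, 3) + p(j, -186) = 324*(2*3) - 1/5*(-186)*(1 - 186) = 324*6 - 1/5*(-186)*(-185) = 1944 - 6882 = -4938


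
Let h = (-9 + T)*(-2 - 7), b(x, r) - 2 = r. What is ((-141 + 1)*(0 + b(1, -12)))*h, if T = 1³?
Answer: 100800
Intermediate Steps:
T = 1
b(x, r) = 2 + r
h = 72 (h = (-9 + 1)*(-2 - 7) = -8*(-9) = 72)
((-141 + 1)*(0 + b(1, -12)))*h = ((-141 + 1)*(0 + (2 - 12)))*72 = -140*(0 - 10)*72 = -140*(-10)*72 = 1400*72 = 100800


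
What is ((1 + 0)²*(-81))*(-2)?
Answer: 162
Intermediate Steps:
((1 + 0)²*(-81))*(-2) = (1²*(-81))*(-2) = (1*(-81))*(-2) = -81*(-2) = 162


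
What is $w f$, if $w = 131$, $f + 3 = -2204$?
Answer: $-289117$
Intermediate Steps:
$f = -2207$ ($f = -3 - 2204 = -2207$)
$w f = 131 \left(-2207\right) = -289117$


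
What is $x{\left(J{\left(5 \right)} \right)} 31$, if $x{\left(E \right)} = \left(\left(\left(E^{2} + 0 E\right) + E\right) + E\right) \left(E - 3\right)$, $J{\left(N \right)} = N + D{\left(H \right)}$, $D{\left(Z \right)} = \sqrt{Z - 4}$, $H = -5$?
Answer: $-1736 + 4650 i \approx -1736.0 + 4650.0 i$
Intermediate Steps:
$D{\left(Z \right)} = \sqrt{-4 + Z}$
$J{\left(N \right)} = N + 3 i$ ($J{\left(N \right)} = N + \sqrt{-4 - 5} = N + \sqrt{-9} = N + 3 i$)
$x{\left(E \right)} = \left(-3 + E\right) \left(E^{2} + 2 E\right)$ ($x{\left(E \right)} = \left(\left(\left(E^{2} + 0\right) + E\right) + E\right) \left(-3 + E\right) = \left(\left(E^{2} + E\right) + E\right) \left(-3 + E\right) = \left(\left(E + E^{2}\right) + E\right) \left(-3 + E\right) = \left(E^{2} + 2 E\right) \left(-3 + E\right) = \left(-3 + E\right) \left(E^{2} + 2 E\right)$)
$x{\left(J{\left(5 \right)} \right)} 31 = \left(5 + 3 i\right) \left(-6 + \left(5 + 3 i\right)^{2} - \left(5 + 3 i\right)\right) 31 = \left(5 + 3 i\right) \left(-11 + \left(5 + 3 i\right)^{2} - 3 i\right) 31 = 31 \left(5 + 3 i\right) \left(-11 + \left(5 + 3 i\right)^{2} - 3 i\right)$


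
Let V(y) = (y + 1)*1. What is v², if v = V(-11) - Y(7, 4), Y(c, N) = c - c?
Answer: 100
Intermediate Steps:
Y(c, N) = 0
V(y) = 1 + y (V(y) = (1 + y)*1 = 1 + y)
v = -10 (v = (1 - 11) - 1*0 = -10 + 0 = -10)
v² = (-10)² = 100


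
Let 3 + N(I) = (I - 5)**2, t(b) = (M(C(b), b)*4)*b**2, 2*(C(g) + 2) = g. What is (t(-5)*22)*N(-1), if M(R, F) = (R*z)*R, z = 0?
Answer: 0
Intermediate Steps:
C(g) = -2 + g/2
M(R, F) = 0 (M(R, F) = (R*0)*R = 0*R = 0)
t(b) = 0 (t(b) = (0*4)*b**2 = 0*b**2 = 0)
N(I) = -3 + (-5 + I)**2 (N(I) = -3 + (I - 5)**2 = -3 + (-5 + I)**2)
(t(-5)*22)*N(-1) = (0*22)*(-3 + (-5 - 1)**2) = 0*(-3 + (-6)**2) = 0*(-3 + 36) = 0*33 = 0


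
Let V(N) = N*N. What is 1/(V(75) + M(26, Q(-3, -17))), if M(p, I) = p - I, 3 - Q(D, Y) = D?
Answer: 1/5645 ≈ 0.00017715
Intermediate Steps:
Q(D, Y) = 3 - D
V(N) = N²
1/(V(75) + M(26, Q(-3, -17))) = 1/(75² + (26 - (3 - 1*(-3)))) = 1/(5625 + (26 - (3 + 3))) = 1/(5625 + (26 - 1*6)) = 1/(5625 + (26 - 6)) = 1/(5625 + 20) = 1/5645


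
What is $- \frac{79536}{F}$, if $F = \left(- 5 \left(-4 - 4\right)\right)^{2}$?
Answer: $- \frac{4971}{100} \approx -49.71$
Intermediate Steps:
$F = 1600$ ($F = \left(\left(-5\right) \left(-8\right)\right)^{2} = 40^{2} = 1600$)
$- \frac{79536}{F} = - \frac{79536}{1600} = \left(-79536\right) \frac{1}{1600} = - \frac{4971}{100}$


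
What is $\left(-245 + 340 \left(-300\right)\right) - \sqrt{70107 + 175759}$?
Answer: $-102245 - \sqrt{245866} \approx -1.0274 \cdot 10^{5}$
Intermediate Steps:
$\left(-245 + 340 \left(-300\right)\right) - \sqrt{70107 + 175759} = \left(-245 - 102000\right) - \sqrt{245866} = -102245 - \sqrt{245866}$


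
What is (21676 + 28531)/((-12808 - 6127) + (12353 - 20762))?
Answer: -50207/27344 ≈ -1.8361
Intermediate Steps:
(21676 + 28531)/((-12808 - 6127) + (12353 - 20762)) = 50207/(-18935 - 8409) = 50207/(-27344) = 50207*(-1/27344) = -50207/27344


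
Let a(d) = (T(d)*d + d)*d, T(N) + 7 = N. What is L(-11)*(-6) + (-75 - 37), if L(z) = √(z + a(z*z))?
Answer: -112 - 228*√1166 ≈ -7897.5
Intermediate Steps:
T(N) = -7 + N
a(d) = d*(d + d*(-7 + d)) (a(d) = ((-7 + d)*d + d)*d = (d*(-7 + d) + d)*d = (d + d*(-7 + d))*d = d*(d + d*(-7 + d)))
L(z) = √(z + z⁴*(-6 + z²)) (L(z) = √(z + (z*z)²*(-6 + z*z)) = √(z + (z²)²*(-6 + z²)) = √(z + z⁴*(-6 + z²)))
L(-11)*(-6) + (-75 - 37) = √(-11 + (-11)⁶ - 6*(-11)⁴)*(-6) + (-75 - 37) = √(-11 + 1771561 - 6*14641)*(-6) - 112 = √(-11 + 1771561 - 87846)*(-6) - 112 = √1683704*(-6) - 112 = (38*√1166)*(-6) - 112 = -228*√1166 - 112 = -112 - 228*√1166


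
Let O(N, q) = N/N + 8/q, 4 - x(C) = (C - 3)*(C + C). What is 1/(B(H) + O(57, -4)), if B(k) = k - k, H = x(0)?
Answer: -1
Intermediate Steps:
x(C) = 4 - 2*C*(-3 + C) (x(C) = 4 - (C - 3)*(C + C) = 4 - (-3 + C)*2*C = 4 - 2*C*(-3 + C))
O(N, q) = 1 + 8/q
H = 4 (H = 4 - 2*0² + 6*0 = 4 - 2*0 + 0 = 4 + 0 + 0 = 4)
B(k) = 0
1/(B(H) + O(57, -4)) = 1/(0 + (8 - 4)/(-4)) = 1/(0 - ¼*4) = 1/(0 - 1) = 1/(-1) = -1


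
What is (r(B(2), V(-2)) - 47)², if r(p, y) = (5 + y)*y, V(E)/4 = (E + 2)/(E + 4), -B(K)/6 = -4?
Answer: 2209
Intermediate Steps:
B(K) = 24 (B(K) = -6*(-4) = 24)
V(E) = 4*(2 + E)/(4 + E) (V(E) = 4*((E + 2)/(E + 4)) = 4*((2 + E)/(4 + E)) = 4*(2 + E)/(4 + E))
r(p, y) = y*(5 + y)
(r(B(2), V(-2)) - 47)² = ((4*(2 - 2)/(4 - 2))*(5 + 4*(2 - 2)/(4 - 2)) - 47)² = ((4*0/2)*(5 + 4*0/2) - 47)² = ((4*(½)*0)*(5 + 4*(½)*0) - 47)² = (0*(5 + 0) - 47)² = (0*5 - 47)² = (0 - 47)² = (-47)² = 2209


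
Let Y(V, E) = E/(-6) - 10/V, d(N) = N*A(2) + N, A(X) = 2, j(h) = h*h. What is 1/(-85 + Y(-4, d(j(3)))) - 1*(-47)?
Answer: 4088/87 ≈ 46.989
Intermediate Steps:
j(h) = h²
d(N) = 3*N (d(N) = N*2 + N = 2*N + N = 3*N)
Y(V, E) = -10/V - E/6 (Y(V, E) = E*(-⅙) - 10/V = -E/6 - 10/V = -10/V - E/6)
1/(-85 + Y(-4, d(j(3)))) - 1*(-47) = 1/(-85 + (-10/(-4) - 3²/2)) - 1*(-47) = 1/(-85 + (-10*(-¼) - 9/2)) + 47 = 1/(-85 + (5/2 - ⅙*27)) + 47 = 1/(-85 + (5/2 - 9/2)) + 47 = 1/(-85 - 2) + 47 = 1/(-87) + 47 = -1/87 + 47 = 4088/87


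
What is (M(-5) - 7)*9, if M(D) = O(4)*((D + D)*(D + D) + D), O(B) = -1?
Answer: -918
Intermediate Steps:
M(D) = -D - 4*D² (M(D) = -((D + D)*(D + D) + D) = -((2*D)*(2*D) + D) = -(4*D² + D) = -(D + 4*D²) = -D - 4*D²)
(M(-5) - 7)*9 = (-1*(-5)*(1 + 4*(-5)) - 7)*9 = (-1*(-5)*(1 - 20) - 7)*9 = (-1*(-5)*(-19) - 7)*9 = (-95 - 7)*9 = -102*9 = -918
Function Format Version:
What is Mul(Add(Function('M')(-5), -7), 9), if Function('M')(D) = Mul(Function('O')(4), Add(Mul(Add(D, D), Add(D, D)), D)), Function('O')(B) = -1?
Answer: -918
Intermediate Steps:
Function('M')(D) = Add(Mul(-1, D), Mul(-4, Pow(D, 2))) (Function('M')(D) = Mul(-1, Add(Mul(Add(D, D), Add(D, D)), D)) = Mul(-1, Add(Mul(Mul(2, D), Mul(2, D)), D)) = Mul(-1, Add(Mul(4, Pow(D, 2)), D)) = Mul(-1, Add(D, Mul(4, Pow(D, 2)))) = Add(Mul(-1, D), Mul(-4, Pow(D, 2))))
Mul(Add(Function('M')(-5), -7), 9) = Mul(Add(Mul(-1, -5, Add(1, Mul(4, -5))), -7), 9) = Mul(Add(Mul(-1, -5, Add(1, -20)), -7), 9) = Mul(Add(Mul(-1, -5, -19), -7), 9) = Mul(Add(-95, -7), 9) = Mul(-102, 9) = -918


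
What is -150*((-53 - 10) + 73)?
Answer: -1500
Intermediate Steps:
-150*((-53 - 10) + 73) = -150*(-63 + 73) = -150*10 = -1500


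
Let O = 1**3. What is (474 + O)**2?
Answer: 225625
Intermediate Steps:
O = 1
(474 + O)**2 = (474 + 1)**2 = 475**2 = 225625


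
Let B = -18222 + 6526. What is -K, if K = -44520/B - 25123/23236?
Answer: -1251061/459068 ≈ -2.7252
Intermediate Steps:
B = -11696
K = 1251061/459068 (K = -44520/(-11696) - 25123/23236 = -44520*(-1/11696) - 25123*1/23236 = 5565/1462 - 679/628 = 1251061/459068 ≈ 2.7252)
-K = -1*1251061/459068 = -1251061/459068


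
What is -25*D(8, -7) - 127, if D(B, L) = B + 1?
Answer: -352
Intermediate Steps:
D(B, L) = 1 + B
-25*D(8, -7) - 127 = -25*(1 + 8) - 127 = -25*9 - 127 = -225 - 127 = -352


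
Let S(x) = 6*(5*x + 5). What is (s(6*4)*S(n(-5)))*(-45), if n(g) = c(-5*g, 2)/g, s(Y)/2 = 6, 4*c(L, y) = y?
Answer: -14580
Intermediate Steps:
c(L, y) = y/4
s(Y) = 12 (s(Y) = 2*6 = 12)
n(g) = 1/(2*g) (n(g) = ((¼)*2)/g = 1/(2*g))
S(x) = 30 + 30*x (S(x) = 6*(5 + 5*x) = 30 + 30*x)
(s(6*4)*S(n(-5)))*(-45) = (12*(30 + 30*((½)/(-5))))*(-45) = (12*(30 + 30*((½)*(-⅕))))*(-45) = (12*(30 + 30*(-⅒)))*(-45) = (12*(30 - 3))*(-45) = (12*27)*(-45) = 324*(-45) = -14580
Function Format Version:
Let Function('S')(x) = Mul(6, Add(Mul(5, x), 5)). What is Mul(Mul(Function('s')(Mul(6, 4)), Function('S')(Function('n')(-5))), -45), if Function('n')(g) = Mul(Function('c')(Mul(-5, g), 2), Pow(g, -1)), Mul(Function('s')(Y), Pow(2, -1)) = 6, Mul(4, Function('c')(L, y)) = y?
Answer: -14580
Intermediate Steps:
Function('c')(L, y) = Mul(Rational(1, 4), y)
Function('s')(Y) = 12 (Function('s')(Y) = Mul(2, 6) = 12)
Function('n')(g) = Mul(Rational(1, 2), Pow(g, -1)) (Function('n')(g) = Mul(Mul(Rational(1, 4), 2), Pow(g, -1)) = Mul(Rational(1, 2), Pow(g, -1)))
Function('S')(x) = Add(30, Mul(30, x)) (Function('S')(x) = Mul(6, Add(5, Mul(5, x))) = Add(30, Mul(30, x)))
Mul(Mul(Function('s')(Mul(6, 4)), Function('S')(Function('n')(-5))), -45) = Mul(Mul(12, Add(30, Mul(30, Mul(Rational(1, 2), Pow(-5, -1))))), -45) = Mul(Mul(12, Add(30, Mul(30, Mul(Rational(1, 2), Rational(-1, 5))))), -45) = Mul(Mul(12, Add(30, Mul(30, Rational(-1, 10)))), -45) = Mul(Mul(12, Add(30, -3)), -45) = Mul(Mul(12, 27), -45) = Mul(324, -45) = -14580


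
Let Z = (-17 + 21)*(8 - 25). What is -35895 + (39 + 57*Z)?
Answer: -39732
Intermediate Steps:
Z = -68 (Z = 4*(-17) = -68)
-35895 + (39 + 57*Z) = -35895 + (39 + 57*(-68)) = -35895 + (39 - 3876) = -35895 - 3837 = -39732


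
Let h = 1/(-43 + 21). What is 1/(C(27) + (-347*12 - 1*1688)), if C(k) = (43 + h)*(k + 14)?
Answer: -22/89999 ≈ -0.00024445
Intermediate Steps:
h = -1/22 (h = 1/(-22) = -1/22 ≈ -0.045455)
C(k) = 6615/11 + 945*k/22 (C(k) = (43 - 1/22)*(k + 14) = 945*(14 + k)/22 = 6615/11 + 945*k/22)
1/(C(27) + (-347*12 - 1*1688)) = 1/((6615/11 + (945/22)*27) + (-347*12 - 1*1688)) = 1/((6615/11 + 25515/22) + (-4164 - 1688)) = 1/(38745/22 - 5852) = 1/(-89999/22) = -22/89999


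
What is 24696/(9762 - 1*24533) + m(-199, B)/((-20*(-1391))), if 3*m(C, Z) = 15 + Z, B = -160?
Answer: -412653991/246557532 ≈ -1.6737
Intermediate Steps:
m(C, Z) = 5 + Z/3 (m(C, Z) = (15 + Z)/3 = 5 + Z/3)
24696/(9762 - 1*24533) + m(-199, B)/((-20*(-1391))) = 24696/(9762 - 1*24533) + (5 + (⅓)*(-160))/((-20*(-1391))) = 24696/(9762 - 24533) + (5 - 160/3)/27820 = 24696/(-14771) - 145/3*1/27820 = 24696*(-1/14771) - 29/16692 = -24696/14771 - 29/16692 = -412653991/246557532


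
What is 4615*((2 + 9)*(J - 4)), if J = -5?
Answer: -456885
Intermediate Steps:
4615*((2 + 9)*(J - 4)) = 4615*((2 + 9)*(-5 - 4)) = 4615*(11*(-9)) = 4615*(-99) = -456885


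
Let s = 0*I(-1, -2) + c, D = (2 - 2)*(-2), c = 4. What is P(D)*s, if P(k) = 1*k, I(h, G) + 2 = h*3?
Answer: 0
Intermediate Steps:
I(h, G) = -2 + 3*h (I(h, G) = -2 + h*3 = -2 + 3*h)
D = 0 (D = 0*(-2) = 0)
P(k) = k
s = 4 (s = 0*(-2 + 3*(-1)) + 4 = 0*(-2 - 3) + 4 = 0*(-5) + 4 = 0 + 4 = 4)
P(D)*s = 0*4 = 0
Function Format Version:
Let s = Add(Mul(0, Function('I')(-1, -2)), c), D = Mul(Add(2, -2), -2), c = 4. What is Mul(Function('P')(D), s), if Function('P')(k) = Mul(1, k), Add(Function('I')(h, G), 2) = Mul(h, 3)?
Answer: 0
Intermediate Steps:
Function('I')(h, G) = Add(-2, Mul(3, h)) (Function('I')(h, G) = Add(-2, Mul(h, 3)) = Add(-2, Mul(3, h)))
D = 0 (D = Mul(0, -2) = 0)
Function('P')(k) = k
s = 4 (s = Add(Mul(0, Add(-2, Mul(3, -1))), 4) = Add(Mul(0, Add(-2, -3)), 4) = Add(Mul(0, -5), 4) = Add(0, 4) = 4)
Mul(Function('P')(D), s) = Mul(0, 4) = 0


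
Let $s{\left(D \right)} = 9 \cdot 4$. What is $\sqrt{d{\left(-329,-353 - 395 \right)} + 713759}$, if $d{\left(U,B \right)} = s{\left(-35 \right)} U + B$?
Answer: $\sqrt{701167} \approx 837.36$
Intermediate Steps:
$s{\left(D \right)} = 36$
$d{\left(U,B \right)} = B + 36 U$ ($d{\left(U,B \right)} = 36 U + B = B + 36 U$)
$\sqrt{d{\left(-329,-353 - 395 \right)} + 713759} = \sqrt{\left(\left(-353 - 395\right) + 36 \left(-329\right)\right) + 713759} = \sqrt{\left(-748 - 11844\right) + 713759} = \sqrt{-12592 + 713759} = \sqrt{701167}$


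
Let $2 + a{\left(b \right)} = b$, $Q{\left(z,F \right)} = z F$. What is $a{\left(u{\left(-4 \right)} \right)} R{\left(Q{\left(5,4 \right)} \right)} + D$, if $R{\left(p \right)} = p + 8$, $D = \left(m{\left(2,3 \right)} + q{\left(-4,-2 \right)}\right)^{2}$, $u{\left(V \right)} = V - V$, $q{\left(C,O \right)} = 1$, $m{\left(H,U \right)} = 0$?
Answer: $-55$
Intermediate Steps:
$u{\left(V \right)} = 0$
$Q{\left(z,F \right)} = F z$
$a{\left(b \right)} = -2 + b$
$D = 1$ ($D = \left(0 + 1\right)^{2} = 1^{2} = 1$)
$R{\left(p \right)} = 8 + p$
$a{\left(u{\left(-4 \right)} \right)} R{\left(Q{\left(5,4 \right)} \right)} + D = \left(-2 + 0\right) \left(8 + 4 \cdot 5\right) + 1 = - 2 \left(8 + 20\right) + 1 = \left(-2\right) 28 + 1 = -56 + 1 = -55$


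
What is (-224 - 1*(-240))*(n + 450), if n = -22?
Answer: 6848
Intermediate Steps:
(-224 - 1*(-240))*(n + 450) = (-224 - 1*(-240))*(-22 + 450) = (-224 + 240)*428 = 16*428 = 6848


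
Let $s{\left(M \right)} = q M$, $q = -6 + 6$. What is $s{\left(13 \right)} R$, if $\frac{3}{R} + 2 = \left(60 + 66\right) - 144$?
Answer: $0$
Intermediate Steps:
$R = - \frac{3}{20}$ ($R = \frac{3}{-2 + \left(\left(60 + 66\right) - 144\right)} = \frac{3}{-2 + \left(126 - 144\right)} = \frac{3}{-2 - 18} = \frac{3}{-20} = 3 \left(- \frac{1}{20}\right) = - \frac{3}{20} \approx -0.15$)
$q = 0$
$s{\left(M \right)} = 0$ ($s{\left(M \right)} = 0 M = 0$)
$s{\left(13 \right)} R = 0 \left(- \frac{3}{20}\right) = 0$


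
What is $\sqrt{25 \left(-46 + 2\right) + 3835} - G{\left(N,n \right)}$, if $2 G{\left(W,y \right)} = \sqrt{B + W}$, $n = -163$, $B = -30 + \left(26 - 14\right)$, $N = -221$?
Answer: $\sqrt{2735} - \frac{i \sqrt{239}}{2} \approx 52.297 - 7.7298 i$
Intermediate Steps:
$B = -18$ ($B = -30 + \left(26 - 14\right) = -30 + 12 = -18$)
$G{\left(W,y \right)} = \frac{\sqrt{-18 + W}}{2}$
$\sqrt{25 \left(-46 + 2\right) + 3835} - G{\left(N,n \right)} = \sqrt{25 \left(-46 + 2\right) + 3835} - \frac{\sqrt{-18 - 221}}{2} = \sqrt{25 \left(-44\right) + 3835} - \frac{\sqrt{-239}}{2} = \sqrt{-1100 + 3835} - \frac{i \sqrt{239}}{2} = \sqrt{2735} - \frac{i \sqrt{239}}{2}$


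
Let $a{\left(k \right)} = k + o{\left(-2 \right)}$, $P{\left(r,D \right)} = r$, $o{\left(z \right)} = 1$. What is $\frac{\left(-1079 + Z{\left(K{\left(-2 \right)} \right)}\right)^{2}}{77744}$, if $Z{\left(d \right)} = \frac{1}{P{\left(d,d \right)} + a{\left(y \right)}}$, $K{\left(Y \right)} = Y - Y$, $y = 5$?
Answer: $\frac{41899729}{2798784} \approx 14.971$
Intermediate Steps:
$K{\left(Y \right)} = 0$
$a{\left(k \right)} = 1 + k$ ($a{\left(k \right)} = k + 1 = 1 + k$)
$Z{\left(d \right)} = \frac{1}{6 + d}$ ($Z{\left(d \right)} = \frac{1}{d + \left(1 + 5\right)} = \frac{1}{d + 6} = \frac{1}{6 + d}$)
$\frac{\left(-1079 + Z{\left(K{\left(-2 \right)} \right)}\right)^{2}}{77744} = \frac{\left(-1079 + \frac{1}{6 + 0}\right)^{2}}{77744} = \left(-1079 + \frac{1}{6}\right)^{2} \cdot \frac{1}{77744} = \left(- \frac{6473}{6}\right)^{2} \cdot \frac{1}{77744} = \frac{41899729}{36} \cdot \frac{1}{77744} = \frac{41899729}{2798784}$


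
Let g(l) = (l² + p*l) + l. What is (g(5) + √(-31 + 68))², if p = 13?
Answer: (95 + √37)² ≈ 10218.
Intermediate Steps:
g(l) = l² + 14*l (g(l) = (l² + 13*l) + l = l² + 14*l)
(g(5) + √(-31 + 68))² = (5*(14 + 5) + √(-31 + 68))² = (5*19 + √37)² = (95 + √37)²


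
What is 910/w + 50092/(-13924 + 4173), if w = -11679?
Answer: -84842554/16268847 ≈ -5.2150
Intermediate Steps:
910/w + 50092/(-13924 + 4173) = 910/(-11679) + 50092/(-13924 + 4173) = 910*(-1/11679) + 50092/(-9751) = -910/11679 + 50092*(-1/9751) = -910/11679 - 7156/1393 = -84842554/16268847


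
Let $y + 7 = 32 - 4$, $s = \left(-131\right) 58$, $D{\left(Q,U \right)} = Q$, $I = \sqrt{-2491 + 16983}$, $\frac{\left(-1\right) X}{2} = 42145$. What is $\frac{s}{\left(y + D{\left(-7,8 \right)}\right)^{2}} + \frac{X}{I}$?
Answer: $- \frac{3799}{98} - \frac{42145 \sqrt{3623}}{3623} \approx -738.95$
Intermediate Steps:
$X = -84290$ ($X = \left(-2\right) 42145 = -84290$)
$I = 2 \sqrt{3623}$ ($I = \sqrt{14492} = 2 \sqrt{3623} \approx 120.38$)
$s = -7598$
$y = 21$ ($y = -7 + \left(32 - 4\right) = -7 + 28 = 21$)
$\frac{s}{\left(y + D{\left(-7,8 \right)}\right)^{2}} + \frac{X}{I} = - \frac{7598}{\left(21 - 7\right)^{2}} - \frac{84290}{2 \sqrt{3623}} = - \frac{7598}{14^{2}} - 84290 \frac{\sqrt{3623}}{7246} = - \frac{7598}{196} - \frac{42145 \sqrt{3623}}{3623} = \left(-7598\right) \frac{1}{196} - \frac{42145 \sqrt{3623}}{3623} = - \frac{3799}{98} - \frac{42145 \sqrt{3623}}{3623}$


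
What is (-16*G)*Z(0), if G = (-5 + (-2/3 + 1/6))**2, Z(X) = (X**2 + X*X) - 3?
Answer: 1452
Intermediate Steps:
Z(X) = -3 + 2*X**2 (Z(X) = (X**2 + X**2) - 3 = 2*X**2 - 3 = -3 + 2*X**2)
G = 121/4 (G = (-5 + (-2*1/3 + 1*(1/6)))**2 = (-5 + (-2/3 + 1/6))**2 = (-5 - 1/2)**2 = (-11/2)**2 = 121/4 ≈ 30.250)
(-16*G)*Z(0) = (-16*121/4)*(-3 + 2*0**2) = -484*(-3 + 2*0) = -484*(-3 + 0) = -484*(-3) = 1452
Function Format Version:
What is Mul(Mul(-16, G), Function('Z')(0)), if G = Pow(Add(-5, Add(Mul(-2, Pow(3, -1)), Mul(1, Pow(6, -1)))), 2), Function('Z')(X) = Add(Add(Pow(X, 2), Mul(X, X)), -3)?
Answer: 1452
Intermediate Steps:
Function('Z')(X) = Add(-3, Mul(2, Pow(X, 2))) (Function('Z')(X) = Add(Add(Pow(X, 2), Pow(X, 2)), -3) = Add(Mul(2, Pow(X, 2)), -3) = Add(-3, Mul(2, Pow(X, 2))))
G = Rational(121, 4) (G = Pow(Add(-5, Add(Mul(-2, Rational(1, 3)), Mul(1, Rational(1, 6)))), 2) = Pow(Add(-5, Add(Rational(-2, 3), Rational(1, 6))), 2) = Pow(Add(-5, Rational(-1, 2)), 2) = Pow(Rational(-11, 2), 2) = Rational(121, 4) ≈ 30.250)
Mul(Mul(-16, G), Function('Z')(0)) = Mul(Mul(-16, Rational(121, 4)), Add(-3, Mul(2, Pow(0, 2)))) = Mul(-484, Add(-3, Mul(2, 0))) = Mul(-484, Add(-3, 0)) = Mul(-484, -3) = 1452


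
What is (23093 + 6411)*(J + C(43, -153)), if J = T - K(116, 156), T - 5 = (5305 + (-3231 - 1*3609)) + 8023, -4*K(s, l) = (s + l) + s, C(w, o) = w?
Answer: 195700032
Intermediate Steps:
K(s, l) = -s/2 - l/4 (K(s, l) = -((s + l) + s)/4 = -((l + s) + s)/4 = -(l + 2*s)/4 = -s/2 - l/4)
T = 6493 (T = 5 + ((5305 + (-3231 - 1*3609)) + 8023) = 5 + ((5305 + (-3231 - 3609)) + 8023) = 5 + ((5305 - 6840) + 8023) = 5 + (-1535 + 8023) = 5 + 6488 = 6493)
J = 6590 (J = 6493 - (-½*116 - ¼*156) = 6493 - (-58 - 39) = 6493 - 1*(-97) = 6493 + 97 = 6590)
(23093 + 6411)*(J + C(43, -153)) = (23093 + 6411)*(6590 + 43) = 29504*6633 = 195700032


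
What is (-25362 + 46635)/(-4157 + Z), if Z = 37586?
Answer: 7/11 ≈ 0.63636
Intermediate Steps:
(-25362 + 46635)/(-4157 + Z) = (-25362 + 46635)/(-4157 + 37586) = 21273/33429 = 21273*(1/33429) = 7/11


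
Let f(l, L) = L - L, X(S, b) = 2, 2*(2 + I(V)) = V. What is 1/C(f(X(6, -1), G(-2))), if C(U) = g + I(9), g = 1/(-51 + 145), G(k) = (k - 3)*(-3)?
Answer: 47/118 ≈ 0.39830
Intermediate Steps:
I(V) = -2 + V/2
G(k) = 9 - 3*k (G(k) = (-3 + k)*(-3) = 9 - 3*k)
g = 1/94 ≈ 0.010638
f(l, L) = 0
C(U) = 118/47 (C(U) = 1/94 + (-2 + (½)*9) = 1/94 + (-2 + 9/2) = 1/94 + 5/2 = 118/47)
1/C(f(X(6, -1), G(-2))) = 1/(118/47) = 47/118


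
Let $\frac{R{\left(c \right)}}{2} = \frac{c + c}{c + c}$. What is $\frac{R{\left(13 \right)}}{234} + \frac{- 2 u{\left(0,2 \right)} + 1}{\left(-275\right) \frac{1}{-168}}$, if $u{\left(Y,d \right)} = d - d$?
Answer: $\frac{19931}{32175} \approx 0.61946$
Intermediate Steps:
$R{\left(c \right)} = 2$ ($R{\left(c \right)} = 2 \frac{c + c}{c + c} = 2 \frac{2 c}{2 c} = 2 \cdot 2 c \frac{1}{2 c} = 2 \cdot 1 = 2$)
$u{\left(Y,d \right)} = 0$
$\frac{R{\left(13 \right)}}{234} + \frac{- 2 u{\left(0,2 \right)} + 1}{\left(-275\right) \frac{1}{-168}} = \frac{2}{234} + \frac{\left(-2\right) 0 + 1}{\left(-275\right) \frac{1}{-168}} = 2 \cdot \frac{1}{234} + \frac{0 + 1}{\left(-275\right) \left(- \frac{1}{168}\right)} = \frac{1}{117} + 1 \frac{1}{\frac{275}{168}} = \frac{1}{117} + 1 \cdot \frac{168}{275} = \frac{1}{117} + \frac{168}{275} = \frac{19931}{32175}$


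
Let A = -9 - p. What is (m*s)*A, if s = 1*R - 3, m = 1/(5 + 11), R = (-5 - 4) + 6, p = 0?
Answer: 27/8 ≈ 3.3750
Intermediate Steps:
R = -3 (R = -9 + 6 = -3)
A = -9 (A = -9 - 1*0 = -9 + 0 = -9)
m = 1/16 ≈ 0.062500
s = -6 (s = 1*(-3) - 3 = -3 - 3 = -6)
(m*s)*A = ((1/16)*(-6))*(-9) = -3/8*(-9) = 27/8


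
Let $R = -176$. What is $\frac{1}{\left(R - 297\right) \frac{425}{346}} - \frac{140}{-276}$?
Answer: $\frac{7012001}{13870725} \approx 0.50553$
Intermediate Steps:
$\frac{1}{\left(R - 297\right) \frac{425}{346}} - \frac{140}{-276} = \frac{1}{\left(-176 - 297\right) \frac{425}{346}} - \frac{140}{-276} = \frac{1}{\left(-473\right) 425 \cdot \frac{1}{346}} - - \frac{35}{69} = - \frac{1}{473 \cdot \frac{425}{346}} + \frac{35}{69} = \left(- \frac{1}{473}\right) \frac{346}{425} + \frac{35}{69} = - \frac{346}{201025} + \frac{35}{69} = \frac{7012001}{13870725}$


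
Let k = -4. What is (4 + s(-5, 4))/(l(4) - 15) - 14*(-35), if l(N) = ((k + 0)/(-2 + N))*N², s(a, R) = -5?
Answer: 23031/47 ≈ 490.02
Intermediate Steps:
l(N) = -4*N²/(-2 + N) (l(N) = ((-4 + 0)/(-2 + N))*N² = (-4/(-2 + N))*N² = -4*N²/(-2 + N))
(4 + s(-5, 4))/(l(4) - 15) - 14*(-35) = (4 - 5)/(-4*4²/(-2 + 4) - 15) - 14*(-35) = -1/(-4*16/2 - 15) + 490 = -1/(-4*16*½ - 15) + 490 = -1/(-32 - 15) + 490 = -1/(-47) + 490 = -1*(-1/47) + 490 = 1/47 + 490 = 23031/47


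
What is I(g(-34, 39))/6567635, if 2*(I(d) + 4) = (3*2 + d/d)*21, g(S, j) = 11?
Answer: 139/13135270 ≈ 1.0582e-5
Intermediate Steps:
I(d) = 139/2 (I(d) = -4 + ((3*2 + d/d)*21)/2 = -4 + ((6 + 1)*21)/2 = -4 + (7*21)/2 = -4 + (½)*147 = -4 + 147/2 = 139/2)
I(g(-34, 39))/6567635 = (139/2)/6567635 = (139/2)*(1/6567635) = 139/13135270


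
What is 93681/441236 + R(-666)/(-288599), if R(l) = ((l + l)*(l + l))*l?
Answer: 521406135818343/127340268364 ≈ 4094.6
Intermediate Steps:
R(l) = 4*l³ (R(l) = ((2*l)*(2*l))*l = (4*l²)*l = 4*l³)
93681/441236 + R(-666)/(-288599) = 93681/441236 + (4*(-666)³)/(-288599) = 93681*(1/441236) + (4*(-295408296))*(-1/288599) = 93681/441236 - 1181633184*(-1/288599) = 93681/441236 + 1181633184/288599 = 521406135818343/127340268364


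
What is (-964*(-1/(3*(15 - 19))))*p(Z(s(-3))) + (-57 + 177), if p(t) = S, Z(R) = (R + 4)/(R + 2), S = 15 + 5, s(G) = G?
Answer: -4460/3 ≈ -1486.7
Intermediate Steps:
S = 20
Z(R) = (4 + R)/(2 + R)
p(t) = 20
(-964*(-1/(3*(15 - 19))))*p(Z(s(-3))) + (-57 + 177) = -964*(-1/(3*(15 - 19)))*20 + (-57 + 177) = -964/((-4*(-3)))*20 + 120 = -964/12*20 + 120 = -964*1/12*20 + 120 = -241/3*20 + 120 = -4820/3 + 120 = -4460/3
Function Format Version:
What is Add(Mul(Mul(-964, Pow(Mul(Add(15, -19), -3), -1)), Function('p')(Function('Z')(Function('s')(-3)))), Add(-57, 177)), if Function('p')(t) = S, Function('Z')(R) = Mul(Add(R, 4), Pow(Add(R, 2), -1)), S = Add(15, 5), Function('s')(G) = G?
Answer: Rational(-4460, 3) ≈ -1486.7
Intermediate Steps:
S = 20
Function('Z')(R) = Mul(Pow(Add(2, R), -1), Add(4, R)) (Function('Z')(R) = Mul(Add(4, R), Pow(Add(2, R), -1)) = Mul(Pow(Add(2, R), -1), Add(4, R)))
Function('p')(t) = 20
Add(Mul(Mul(-964, Pow(Mul(Add(15, -19), -3), -1)), Function('p')(Function('Z')(Function('s')(-3)))), Add(-57, 177)) = Add(Mul(Mul(-964, Pow(Mul(Add(15, -19), -3), -1)), 20), Add(-57, 177)) = Add(Mul(Mul(-964, Pow(Mul(-4, -3), -1)), 20), 120) = Add(Mul(Mul(-964, Pow(12, -1)), 20), 120) = Add(Mul(Mul(-964, Rational(1, 12)), 20), 120) = Add(Mul(Rational(-241, 3), 20), 120) = Add(Rational(-4820, 3), 120) = Rational(-4460, 3)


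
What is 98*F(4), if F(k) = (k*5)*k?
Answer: 7840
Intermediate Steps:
F(k) = 5*k² (F(k) = (5*k)*k = 5*k²)
98*F(4) = 98*(5*4²) = 98*(5*16) = 98*80 = 7840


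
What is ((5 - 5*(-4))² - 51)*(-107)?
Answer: -61418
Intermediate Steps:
((5 - 5*(-4))² - 51)*(-107) = ((5 + 20)² - 51)*(-107) = (25² - 51)*(-107) = (625 - 51)*(-107) = 574*(-107) = -61418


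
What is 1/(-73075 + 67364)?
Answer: -1/5711 ≈ -0.00017510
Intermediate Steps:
1/(-73075 + 67364) = 1/(-5711) = -1/5711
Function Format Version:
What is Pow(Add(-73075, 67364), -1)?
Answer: Rational(-1, 5711) ≈ -0.00017510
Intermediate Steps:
Pow(Add(-73075, 67364), -1) = Pow(-5711, -1) = Rational(-1, 5711)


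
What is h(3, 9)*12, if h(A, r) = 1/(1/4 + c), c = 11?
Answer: 16/15 ≈ 1.0667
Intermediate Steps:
h(A, r) = 4/45 (h(A, r) = 1/(1/4 + 11) = 1/(¼ + 11) = 1/(45/4) = 4/45)
h(3, 9)*12 = (4/45)*12 = 16/15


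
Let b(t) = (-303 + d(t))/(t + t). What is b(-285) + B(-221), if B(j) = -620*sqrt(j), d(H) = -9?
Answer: 52/95 - 620*I*sqrt(221) ≈ 0.54737 - 9217.0*I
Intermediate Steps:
b(t) = -156/t (b(t) = (-303 - 9)/(t + t) = -312*1/(2*t) = -156/t)
b(-285) + B(-221) = -156/(-285) - 620*I*sqrt(221) = -156*(-1/285) - 620*I*sqrt(221) = 52/95 - 620*I*sqrt(221)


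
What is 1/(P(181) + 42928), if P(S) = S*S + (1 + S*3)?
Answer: 1/76233 ≈ 1.3118e-5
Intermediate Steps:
P(S) = 1 + S² + 3*S (P(S) = S² + (1 + 3*S) = 1 + S² + 3*S)
1/(P(181) + 42928) = 1/((1 + 181² + 3*181) + 42928) = 1/((1 + 32761 + 543) + 42928) = 1/(33305 + 42928) = 1/76233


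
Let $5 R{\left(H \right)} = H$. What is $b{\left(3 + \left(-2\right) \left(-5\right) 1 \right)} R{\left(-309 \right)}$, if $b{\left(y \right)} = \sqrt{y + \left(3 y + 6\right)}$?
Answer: $- \frac{309 \sqrt{58}}{5} \approx -470.65$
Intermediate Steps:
$b{\left(y \right)} = \sqrt{6 + 4 y}$ ($b{\left(y \right)} = \sqrt{y + \left(6 + 3 y\right)} = \sqrt{6 + 4 y}$)
$R{\left(H \right)} = \frac{H}{5}$
$b{\left(3 + \left(-2\right) \left(-5\right) 1 \right)} R{\left(-309 \right)} = \sqrt{6 + 4 \left(3 + \left(-2\right) \left(-5\right) 1\right)} \frac{1}{5} \left(-309\right) = \sqrt{6 + 4 \left(3 + 10 \cdot 1\right)} \left(- \frac{309}{5}\right) = \sqrt{6 + 4 \left(3 + 10\right)} \left(- \frac{309}{5}\right) = \sqrt{6 + 4 \cdot 13} \left(- \frac{309}{5}\right) = \sqrt{6 + 52} \left(- \frac{309}{5}\right) = \sqrt{58} \left(- \frac{309}{5}\right) = - \frac{309 \sqrt{58}}{5}$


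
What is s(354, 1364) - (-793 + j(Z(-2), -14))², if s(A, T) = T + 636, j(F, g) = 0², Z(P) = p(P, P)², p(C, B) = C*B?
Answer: -626849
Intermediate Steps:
p(C, B) = B*C
Z(P) = P⁴ (Z(P) = (P*P)² = (P²)² = P⁴)
j(F, g) = 0
s(A, T) = 636 + T
s(354, 1364) - (-793 + j(Z(-2), -14))² = (636 + 1364) - (-793 + 0)² = 2000 - 1*(-793)² = 2000 - 1*628849 = 2000 - 628849 = -626849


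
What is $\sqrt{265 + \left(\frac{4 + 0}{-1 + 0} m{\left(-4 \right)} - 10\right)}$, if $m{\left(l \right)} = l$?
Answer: $\sqrt{271} \approx 16.462$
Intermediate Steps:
$\sqrt{265 + \left(\frac{4 + 0}{-1 + 0} m{\left(-4 \right)} - 10\right)} = \sqrt{265 - \left(10 - \frac{4 + 0}{-1 + 0} \left(-4\right)\right)} = \sqrt{265 - \left(10 - \frac{4}{-1} \left(-4\right)\right)} = \sqrt{265 - \left(10 - 4 \left(-1\right) \left(-4\right)\right)} = \sqrt{265 - -6} = \sqrt{265 + \left(16 - 10\right)} = \sqrt{265 + 6} = \sqrt{271}$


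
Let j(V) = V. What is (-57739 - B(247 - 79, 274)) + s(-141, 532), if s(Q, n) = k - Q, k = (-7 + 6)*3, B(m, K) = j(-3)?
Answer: -57598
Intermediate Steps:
B(m, K) = -3
k = -3 (k = -1*3 = -3)
s(Q, n) = -3 - Q
(-57739 - B(247 - 79, 274)) + s(-141, 532) = (-57739 - 1*(-3)) + (-3 - 1*(-141)) = (-57739 + 3) + (-3 + 141) = -57736 + 138 = -57598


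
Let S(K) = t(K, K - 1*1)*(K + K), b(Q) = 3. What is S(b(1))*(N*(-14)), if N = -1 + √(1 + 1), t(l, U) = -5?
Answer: -420 + 420*√2 ≈ 173.97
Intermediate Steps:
S(K) = -10*K (S(K) = -5*(K + K) = -10*K)
N = -1 + √2 ≈ 0.41421
S(b(1))*(N*(-14)) = (-10*3)*((-1 + √2)*(-14)) = -30*(14 - 14*√2) = -420 + 420*√2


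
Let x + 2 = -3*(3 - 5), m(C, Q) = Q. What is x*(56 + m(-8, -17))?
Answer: 156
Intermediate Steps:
x = 4 (x = -2 - 3*(3 - 5) = -2 - 3*(-2) = -2 + 6 = 4)
x*(56 + m(-8, -17)) = 4*(56 - 17) = 4*39 = 156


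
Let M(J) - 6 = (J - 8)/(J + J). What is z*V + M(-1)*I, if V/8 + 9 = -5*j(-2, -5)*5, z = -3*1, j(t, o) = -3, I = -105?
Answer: -5373/2 ≈ -2686.5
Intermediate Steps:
z = -3
M(J) = 6 + (-8 + J)/(2*J) (M(J) = 6 + (J - 8)/(J + J) = 6 + (-8 + J)/((2*J)) = 6 + (-8 + J)*(1/(2*J)) = 6 + (-8 + J)/(2*J))
V = 528 (V = -72 + 8*(-5*(-3)*5) = -72 + 8*(15*5) = -72 + 8*75 = -72 + 600 = 528)
z*V + M(-1)*I = -3*528 + (13/2 - 4/(-1))*(-105) = -1584 + (13/2 - 4*(-1))*(-105) = -1584 + (13/2 + 4)*(-105) = -1584 + (21/2)*(-105) = -1584 - 2205/2 = -5373/2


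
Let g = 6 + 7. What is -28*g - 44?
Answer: -408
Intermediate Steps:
g = 13
-28*g - 44 = -28*13 - 44 = -364 - 44 = -408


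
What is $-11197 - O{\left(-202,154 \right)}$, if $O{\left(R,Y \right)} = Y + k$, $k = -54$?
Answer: $-11297$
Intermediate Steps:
$O{\left(R,Y \right)} = -54 + Y$ ($O{\left(R,Y \right)} = Y - 54 = -54 + Y$)
$-11197 - O{\left(-202,154 \right)} = -11197 - \left(-54 + 154\right) = -11197 - 100 = -11297$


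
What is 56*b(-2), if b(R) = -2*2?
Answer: -224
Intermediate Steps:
b(R) = -4
56*b(-2) = 56*(-4) = -224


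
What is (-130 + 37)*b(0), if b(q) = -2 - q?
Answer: 186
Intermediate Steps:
(-130 + 37)*b(0) = (-130 + 37)*(-2 - 1*0) = -93*(-2 + 0) = -93*(-2) = 186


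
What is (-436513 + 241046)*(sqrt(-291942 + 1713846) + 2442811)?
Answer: -477488937737 - 781868*sqrt(88869) ≈ -4.7772e+11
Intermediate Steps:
(-436513 + 241046)*(sqrt(-291942 + 1713846) + 2442811) = -195467*(sqrt(1421904) + 2442811) = -195467*(4*sqrt(88869) + 2442811) = -195467*(2442811 + 4*sqrt(88869)) = -477488937737 - 781868*sqrt(88869)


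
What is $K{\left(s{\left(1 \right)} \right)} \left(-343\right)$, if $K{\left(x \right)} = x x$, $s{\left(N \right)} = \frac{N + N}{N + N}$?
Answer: $-343$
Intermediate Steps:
$s{\left(N \right)} = 1$ ($s{\left(N \right)} = \frac{2 N}{2 N} = 2 N \frac{1}{2 N} = 1$)
$K{\left(x \right)} = x^{2}$
$K{\left(s{\left(1 \right)} \right)} \left(-343\right) = 1^{2} \left(-343\right) = 1 \left(-343\right) = -343$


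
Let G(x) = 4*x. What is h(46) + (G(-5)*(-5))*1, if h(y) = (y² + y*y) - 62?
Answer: 4270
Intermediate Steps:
h(y) = -62 + 2*y² (h(y) = (y² + y²) - 62 = 2*y² - 62 = -62 + 2*y²)
h(46) + (G(-5)*(-5))*1 = (-62 + 2*46²) + ((4*(-5))*(-5))*1 = (-62 + 2*2116) - 20*(-5)*1 = (-62 + 4232) + 100*1 = 4170 + 100 = 4270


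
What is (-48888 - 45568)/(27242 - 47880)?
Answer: 47228/10319 ≈ 4.5768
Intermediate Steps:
(-48888 - 45568)/(27242 - 47880) = -94456/(-20638) = -94456*(-1/20638) = 47228/10319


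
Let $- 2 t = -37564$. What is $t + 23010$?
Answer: $41792$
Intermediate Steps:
$t = 18782$ ($t = \left(- \frac{1}{2}\right) \left(-37564\right) = 18782$)
$t + 23010 = 18782 + 23010 = 41792$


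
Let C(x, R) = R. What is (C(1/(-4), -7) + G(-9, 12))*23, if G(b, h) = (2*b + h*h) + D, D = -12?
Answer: 2461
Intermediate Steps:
G(b, h) = -12 + h**2 + 2*b (G(b, h) = (2*b + h*h) - 12 = (2*b + h**2) - 12 = (h**2 + 2*b) - 12 = -12 + h**2 + 2*b)
(C(1/(-4), -7) + G(-9, 12))*23 = (-7 + (-12 + 12**2 + 2*(-9)))*23 = (-7 + (-12 + 144 - 18))*23 = (-7 + 114)*23 = 107*23 = 2461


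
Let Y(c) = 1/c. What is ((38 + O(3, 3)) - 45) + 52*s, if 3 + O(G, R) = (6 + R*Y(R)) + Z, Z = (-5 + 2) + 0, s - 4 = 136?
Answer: 7274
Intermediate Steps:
s = 140 (s = 4 + 136 = 140)
Z = -3 (Z = -3 + 0 = -3)
O(G, R) = 1 (O(G, R) = -3 + ((6 + R/R) - 3) = -3 + ((6 + 1) - 3) = -3 + (7 - 3) = -3 + 4 = 1)
((38 + O(3, 3)) - 45) + 52*s = ((38 + 1) - 45) + 52*140 = (39 - 45) + 7280 = -6 + 7280 = 7274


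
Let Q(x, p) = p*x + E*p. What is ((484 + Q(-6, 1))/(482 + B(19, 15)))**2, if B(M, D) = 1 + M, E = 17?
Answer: 245025/252004 ≈ 0.97231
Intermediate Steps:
Q(x, p) = 17*p + p*x (Q(x, p) = p*x + 17*p = 17*p + p*x)
((484 + Q(-6, 1))/(482 + B(19, 15)))**2 = ((484 + 1*(17 - 6))/(482 + (1 + 19)))**2 = ((484 + 1*11)/(482 + 20))**2 = ((484 + 11)/502)**2 = (495*(1/502))**2 = (495/502)**2 = 245025/252004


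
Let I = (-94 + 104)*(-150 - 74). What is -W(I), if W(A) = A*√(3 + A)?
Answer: 2240*I*√2237 ≈ 1.0595e+5*I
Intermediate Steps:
I = -2240 (I = 10*(-224) = -2240)
-W(I) = -(-2240)*√(3 - 2240) = -(-2240)*√(-2237) = -(-2240)*I*√2237 = 2240*I*√2237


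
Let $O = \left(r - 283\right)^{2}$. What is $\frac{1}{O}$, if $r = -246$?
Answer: $\frac{1}{279841} \approx 3.5735 \cdot 10^{-6}$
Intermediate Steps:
$O = 279841$ ($O = \left(-246 - 283\right)^{2} = \left(-529\right)^{2} = 279841$)
$\frac{1}{O} = \frac{1}{279841}$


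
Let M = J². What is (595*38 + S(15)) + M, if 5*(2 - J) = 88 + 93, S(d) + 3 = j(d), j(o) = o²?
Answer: 600041/25 ≈ 24002.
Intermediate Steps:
S(d) = -3 + d²
J = -171/5 (J = 2 - (88 + 93)/5 = 2 - ⅕*181 = 2 - 181/5 = -171/5 ≈ -34.200)
M = 29241/25 (M = (-171/5)² = 29241/25 ≈ 1169.6)
(595*38 + S(15)) + M = (595*38 + (-3 + 15²)) + 29241/25 = (22610 + (-3 + 225)) + 29241/25 = (22610 + 222) + 29241/25 = 22832 + 29241/25 = 600041/25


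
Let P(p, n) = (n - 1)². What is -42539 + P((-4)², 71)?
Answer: -37639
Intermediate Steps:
P(p, n) = (-1 + n)²
-42539 + P((-4)², 71) = -42539 + (-1 + 71)² = -42539 + 70² = -42539 + 4900 = -37639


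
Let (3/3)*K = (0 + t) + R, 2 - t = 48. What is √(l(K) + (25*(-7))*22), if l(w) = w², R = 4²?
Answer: 5*I*√118 ≈ 54.314*I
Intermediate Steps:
t = -46 (t = 2 - 1*48 = 2 - 48 = -46)
R = 16
K = -30 (K = (0 - 46) + 16 = -46 + 16 = -30)
√(l(K) + (25*(-7))*22) = √((-30)² + (25*(-7))*22) = √(900 - 175*22) = √(900 - 3850) = √(-2950) = 5*I*√118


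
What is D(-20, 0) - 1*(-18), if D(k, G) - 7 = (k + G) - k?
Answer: 25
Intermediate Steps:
D(k, G) = 7 + G (D(k, G) = 7 + ((k + G) - k) = 7 + ((G + k) - k) = 7 + G)
D(-20, 0) - 1*(-18) = (7 + 0) - 1*(-18) = 7 + 18 = 25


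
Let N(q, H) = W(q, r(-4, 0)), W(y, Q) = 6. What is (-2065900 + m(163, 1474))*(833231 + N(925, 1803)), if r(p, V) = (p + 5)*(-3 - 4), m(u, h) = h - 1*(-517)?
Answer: -1719725343433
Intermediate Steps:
m(u, h) = 517 + h (m(u, h) = h + 517 = 517 + h)
r(p, V) = -35 - 7*p (r(p, V) = (5 + p)*(-7) = -35 - 7*p)
N(q, H) = 6
(-2065900 + m(163, 1474))*(833231 + N(925, 1803)) = (-2065900 + (517 + 1474))*(833231 + 6) = (-2065900 + 1991)*833237 = -2063909*833237 = -1719725343433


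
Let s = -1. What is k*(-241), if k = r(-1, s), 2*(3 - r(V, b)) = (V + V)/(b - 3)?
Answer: -2651/4 ≈ -662.75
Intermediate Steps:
r(V, b) = 3 - V/(-3 + b) (r(V, b) = 3 - (V + V)/(2*(b - 3)) = 3 - 2*V/(2*(-3 + b)) = 3 - V/(-3 + b))
k = 11/4 (k = (-9 - 1*(-1) + 3*(-1))/(-3 - 1) = (-9 + 1 - 3)/(-4) = -¼*(-11) = 11/4 ≈ 2.7500)
k*(-241) = (11/4)*(-241) = -2651/4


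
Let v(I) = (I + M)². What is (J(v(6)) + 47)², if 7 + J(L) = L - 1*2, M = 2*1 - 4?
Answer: 2916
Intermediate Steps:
M = -2 (M = 2 - 4 = -2)
v(I) = (-2 + I)² (v(I) = (I - 2)² = (-2 + I)²)
J(L) = -9 + L (J(L) = -7 + (L - 1*2) = -7 + (L - 2) = -7 + (-2 + L) = -9 + L)
(J(v(6)) + 47)² = ((-9 + (-2 + 6)²) + 47)² = ((-9 + 4²) + 47)² = ((-9 + 16) + 47)² = (7 + 47)² = 54² = 2916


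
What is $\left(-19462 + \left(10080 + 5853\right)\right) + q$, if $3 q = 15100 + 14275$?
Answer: $\frac{18788}{3} \approx 6262.7$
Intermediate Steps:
$q = \frac{29375}{3}$ ($q = \frac{15100 + 14275}{3} = \frac{1}{3} \cdot 29375 = \frac{29375}{3} \approx 9791.7$)
$\left(-19462 + \left(10080 + 5853\right)\right) + q = \left(-19462 + \left(10080 + 5853\right)\right) + \frac{29375}{3} = \left(-19462 + 15933\right) + \frac{29375}{3} = -3529 + \frac{29375}{3} = \frac{18788}{3}$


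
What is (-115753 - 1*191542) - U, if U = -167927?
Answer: -139368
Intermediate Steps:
(-115753 - 1*191542) - U = (-115753 - 1*191542) - 1*(-167927) = (-115753 - 191542) + 167927 = -307295 + 167927 = -139368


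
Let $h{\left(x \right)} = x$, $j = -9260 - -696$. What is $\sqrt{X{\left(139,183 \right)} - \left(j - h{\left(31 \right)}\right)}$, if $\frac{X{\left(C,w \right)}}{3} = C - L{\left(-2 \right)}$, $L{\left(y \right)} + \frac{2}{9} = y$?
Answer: $\frac{4 \sqrt{5073}}{3} \approx 94.967$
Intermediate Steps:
$j = -8564$ ($j = -9260 + 696 = -8564$)
$L{\left(y \right)} = - \frac{2}{9} + y$
$X{\left(C,w \right)} = \frac{20}{3} + 3 C$ ($X{\left(C,w \right)} = 3 \left(C - \left(- \frac{2}{9} - 2\right)\right) = 3 \left(C - - \frac{20}{9}\right) = 3 \left(C + \frac{20}{9}\right) = 3 \left(\frac{20}{9} + C\right) = \frac{20}{3} + 3 C$)
$\sqrt{X{\left(139,183 \right)} - \left(j - h{\left(31 \right)}\right)} = \sqrt{\left(\frac{20}{3} + 3 \cdot 139\right) + \left(31 - -8564\right)} = \sqrt{\left(\frac{20}{3} + 417\right) + \left(31 + 8564\right)} = \sqrt{\frac{1271}{3} + 8595} = \sqrt{\frac{27056}{3}} = \frac{4 \sqrt{5073}}{3}$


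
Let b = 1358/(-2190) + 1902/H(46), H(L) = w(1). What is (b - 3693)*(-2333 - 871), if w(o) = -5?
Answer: 4764403536/365 ≈ 1.3053e+7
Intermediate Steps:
H(L) = -5
b = -417217/1095 (b = 1358/(-2190) + 1902/(-5) = 1358*(-1/2190) + 1902*(-1/5) = -679/1095 - 1902/5 = -417217/1095 ≈ -381.02)
(b - 3693)*(-2333 - 871) = (-417217/1095 - 3693)*(-2333 - 871) = -4461052/1095*(-3204) = 4764403536/365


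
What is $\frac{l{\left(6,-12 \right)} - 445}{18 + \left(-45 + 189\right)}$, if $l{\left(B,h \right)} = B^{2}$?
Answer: $- \frac{409}{162} \approx -2.5247$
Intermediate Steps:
$\frac{l{\left(6,-12 \right)} - 445}{18 + \left(-45 + 189\right)} = \frac{6^{2} - 445}{18 + \left(-45 + 189\right)} = \frac{36 - 445}{18 + 144} = - \frac{409}{162}$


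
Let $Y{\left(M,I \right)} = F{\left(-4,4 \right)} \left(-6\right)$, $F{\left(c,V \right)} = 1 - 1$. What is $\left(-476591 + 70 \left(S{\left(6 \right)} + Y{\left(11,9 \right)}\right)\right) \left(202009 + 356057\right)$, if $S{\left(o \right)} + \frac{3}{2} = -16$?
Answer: $-266652863856$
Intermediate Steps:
$S{\left(o \right)} = - \frac{35}{2}$ ($S{\left(o \right)} = - \frac{3}{2} - 16 = - \frac{35}{2}$)
$F{\left(c,V \right)} = 0$
$Y{\left(M,I \right)} = 0$ ($Y{\left(M,I \right)} = 0 \left(-6\right) = 0$)
$\left(-476591 + 70 \left(S{\left(6 \right)} + Y{\left(11,9 \right)}\right)\right) \left(202009 + 356057\right) = \left(-476591 + 70 \left(- \frac{35}{2} + 0\right)\right) \left(202009 + 356057\right) = \left(-476591 + 70 \left(- \frac{35}{2}\right)\right) 558066 = \left(-476591 - 1225\right) 558066 = \left(-477816\right) 558066 = -266652863856$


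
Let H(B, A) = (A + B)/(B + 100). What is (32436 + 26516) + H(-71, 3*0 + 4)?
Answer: 1709541/29 ≈ 58950.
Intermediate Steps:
H(B, A) = (A + B)/(100 + B)
(32436 + 26516) + H(-71, 3*0 + 4) = (32436 + 26516) + ((3*0 + 4) - 71)/(100 - 71) = 58952 + ((0 + 4) - 71)/29 = 58952 + (4 - 71)/29 = 58952 + (1/29)*(-67) = 58952 - 67/29 = 1709541/29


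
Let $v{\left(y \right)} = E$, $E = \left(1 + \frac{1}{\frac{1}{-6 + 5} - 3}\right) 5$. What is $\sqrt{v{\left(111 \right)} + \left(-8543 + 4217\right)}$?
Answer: $\frac{3 i \sqrt{1921}}{2} \approx 65.744 i$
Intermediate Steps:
$E = \frac{15}{4}$ ($E = \left(1 + \frac{1}{\frac{1}{-1} - 3}\right) 5 = \left(1 + \frac{1}{-1 - 3}\right) 5 = \left(1 + \frac{1}{-4}\right) 5 = \left(1 - \frac{1}{4}\right) 5 = \frac{3}{4} \cdot 5 = \frac{15}{4} \approx 3.75$)
$v{\left(y \right)} = \frac{15}{4}$
$\sqrt{v{\left(111 \right)} + \left(-8543 + 4217\right)} = \sqrt{\frac{15}{4} + \left(-8543 + 4217\right)} = \sqrt{\frac{15}{4} - 4326} = \sqrt{- \frac{17289}{4}} = \frac{3 i \sqrt{1921}}{2}$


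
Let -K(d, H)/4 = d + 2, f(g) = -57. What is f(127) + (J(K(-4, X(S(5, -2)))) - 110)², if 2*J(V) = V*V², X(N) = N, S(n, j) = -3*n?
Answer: 21259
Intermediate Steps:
K(d, H) = -8 - 4*d (K(d, H) = -4*(d + 2) = -4*(2 + d) = -8 - 4*d)
J(V) = V³/2 (J(V) = (V*V²)/2 = V³/2)
f(127) + (J(K(-4, X(S(5, -2)))) - 110)² = -57 + ((-8 - 4*(-4))³/2 - 110)² = -57 + ((-8 + 16)³/2 - 110)² = -57 + ((½)*8³ - 110)² = -57 + ((½)*512 - 110)² = -57 + (256 - 110)² = -57 + 146² = -57 + 21316 = 21259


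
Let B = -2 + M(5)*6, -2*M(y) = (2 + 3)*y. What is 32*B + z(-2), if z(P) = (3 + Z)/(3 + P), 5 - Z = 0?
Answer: -2456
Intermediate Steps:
Z = 5 (Z = 5 - 1*0 = 5 + 0 = 5)
z(P) = 8/(3 + P) (z(P) = (3 + 5)/(3 + P) = 8/(3 + P))
M(y) = -5*y/2 (M(y) = -(2 + 3)*y/2 = -5*y/2)
B = -77 (B = -2 - 5/2*5*6 = -2 - 25/2*6 = -2 - 75 = -77)
32*B + z(-2) = 32*(-77) + 8/(3 - 2) = -2464 + 8/1 = -2464 + 8*1 = -2464 + 8 = -2456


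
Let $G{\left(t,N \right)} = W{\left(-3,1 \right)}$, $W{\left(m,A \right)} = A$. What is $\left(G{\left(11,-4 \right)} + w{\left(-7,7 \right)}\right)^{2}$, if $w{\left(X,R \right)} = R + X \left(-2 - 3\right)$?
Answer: $1849$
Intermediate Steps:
$G{\left(t,N \right)} = 1$
$w{\left(X,R \right)} = R - 5 X$ ($w{\left(X,R \right)} = R + X \left(-5\right) = R - 5 X$)
$\left(G{\left(11,-4 \right)} + w{\left(-7,7 \right)}\right)^{2} = \left(1 + \left(7 - -35\right)\right)^{2} = \left(1 + \left(7 + 35\right)\right)^{2} = \left(1 + 42\right)^{2} = 43^{2} = 1849$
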